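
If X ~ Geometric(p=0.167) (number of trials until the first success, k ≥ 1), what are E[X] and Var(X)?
E[X] = 5.9880, Var(X) = 29.8684

We have X ~ Geometric(p=0.167) (number of trials until the first success, k ≥ 1).

For a Geometric distribution with p=0.167 (number of trials until the first success, k ≥ 1):

Expected value:
E[X] = 5.9880

Variance:
Var(X) = 29.8684

Standard deviation:
σ = √Var(X) = 5.4652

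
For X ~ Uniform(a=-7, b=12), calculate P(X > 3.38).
0.453684

We have X ~ Uniform(a=-7, b=12).

P(X > 3.38) = 1 - P(X ≤ 3.38)
                = 1 - F(3.38)
                = 1 - 0.546316
                = 0.453684

So there's approximately a 45.4% chance that X exceeds 3.38.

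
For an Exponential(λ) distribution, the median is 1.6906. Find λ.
λ = 0.4100

For X ~ Exponential(λ), the CDF is F(x) = 1 - e^(-λx).
The median m satisfies F(m) = 0.5:
1 - e^(-λm) = 0.5
e^(-λm) = 0.5
λm = ln(2)
m = ln(2) / λ

Given m = 1.6906:
λ = ln(2) / 1.6906 = 0.693147 / 1.6906 = 0.4100

Verification: ln(2) / 0.4100 = 1.6906 ✓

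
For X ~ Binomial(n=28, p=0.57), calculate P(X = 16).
0.150940

We have X ~ Binomial(n=28, p=0.57).

For a Binomial distribution, the PMF gives us the probability of each outcome.

Using the PMF formula:
P(X = 16) = 0.150940

Rounded to 4 decimal places: 0.1509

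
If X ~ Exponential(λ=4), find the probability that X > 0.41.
0.193980

We have X ~ Exponential(λ=4).

P(X > 0.41) = 1 - P(X ≤ 0.41)
                = 1 - F(0.41)
                = 1 - 0.806020
                = 0.193980

So there's approximately a 19.4% chance that X exceeds 0.41.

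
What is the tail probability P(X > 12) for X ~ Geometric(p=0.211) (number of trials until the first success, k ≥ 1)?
0.058200

We have X ~ Geometric(p=0.211) (number of trials until the first success, k ≥ 1).

P(X > 12) = 1 - P(X ≤ 12)
                = 1 - F(12)
                = 1 - 0.941800
                = 0.058200

So there's approximately a 5.8% chance that X exceeds 12.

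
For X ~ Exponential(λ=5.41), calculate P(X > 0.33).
0.167747

We have X ~ Exponential(λ=5.41).

P(X > 0.33) = 1 - P(X ≤ 0.33)
                = 1 - F(0.33)
                = 1 - 0.832253
                = 0.167747

So there's approximately a 16.8% chance that X exceeds 0.33.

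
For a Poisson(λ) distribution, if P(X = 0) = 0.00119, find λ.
λ = 6.7338

For a Poisson(λ) distribution, the PMF at 0 is:
P(X = 0) = λ^0 e^(-λ) / 0! = e^(-λ)

Given P(X = 0) = 0.00119:
e^(-λ) = 0.00119
-λ = ln(0.00119)
λ = -ln(0.00119) = 6.7338

Verification: e^(-6.7338) = 0.00119 ✓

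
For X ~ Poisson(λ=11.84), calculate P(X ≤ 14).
0.786305

We have X ~ Poisson(λ=11.84).

The CDF gives us P(X ≤ k).

Using the CDF:
P(X ≤ 14) = 0.786305

This means there's approximately a 78.6% chance that X is at most 14.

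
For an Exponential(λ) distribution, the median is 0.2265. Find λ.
λ = 3.0603

For X ~ Exponential(λ), the CDF is F(x) = 1 - e^(-λx).
The median m satisfies F(m) = 0.5:
1 - e^(-λm) = 0.5
e^(-λm) = 0.5
λm = ln(2)
m = ln(2) / λ

Given m = 0.2265:
λ = ln(2) / 0.2265 = 0.693147 / 0.2265 = 3.0603

Verification: ln(2) / 3.0603 = 0.2265 ✓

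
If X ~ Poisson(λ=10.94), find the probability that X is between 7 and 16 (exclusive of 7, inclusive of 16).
0.799138

We have X ~ Poisson(λ=10.94).

To find P(7 < X ≤ 16), we use:
P(7 < X ≤ 16) = P(X ≤ 16) - P(X ≤ 7)
                 = F(16) - F(7)
                 = 0.946247 - 0.147109
                 = 0.799138

So there's approximately a 79.9% chance that X falls in this range.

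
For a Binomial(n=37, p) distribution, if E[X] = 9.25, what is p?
p = 0.25

For a Binomial(n, p) distribution:
E[X] = n × p

Given n = 37 and E[X] = 9.25:
9.25 = 37 × p
p = 9.25 / 37 = 0.25

Verification: Binomial(37, 0.25) has E[X] = 9.25 ✓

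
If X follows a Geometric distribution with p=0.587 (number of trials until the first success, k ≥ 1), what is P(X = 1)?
0.587000

We have X ~ Geometric(p=0.587) (number of trials until the first success, k ≥ 1).

For a Geometric distribution, the PMF gives us the probability of each outcome.

Using the PMF formula:
P(X = 1) = 0.587000

Rounded to 4 decimal places: 0.5870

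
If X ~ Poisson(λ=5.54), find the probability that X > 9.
0.055879

We have X ~ Poisson(λ=5.54).

P(X > 9) = 1 - P(X ≤ 9)
                = 1 - F(9)
                = 1 - 0.944121
                = 0.055879

So there's approximately a 5.6% chance that X exceeds 9.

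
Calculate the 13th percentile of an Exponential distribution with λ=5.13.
0.0271

We have X ~ Exponential(λ=5.13).

We want to find x such that P(X ≤ x) = 0.13.

This is the 13th percentile, which means 13% of values fall below this point.

Using the inverse CDF (quantile function):
x = F⁻¹(0.13) = 0.0271

Verification: P(X ≤ 0.0271) = 0.13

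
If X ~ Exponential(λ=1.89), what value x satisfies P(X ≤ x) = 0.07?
0.0384

We have X ~ Exponential(λ=1.89).

We want to find x such that P(X ≤ x) = 0.07.

This is the 7th percentile, which means 7% of values fall below this point.

Using the inverse CDF (quantile function):
x = F⁻¹(0.07) = 0.0384

Verification: P(X ≤ 0.0384) = 0.07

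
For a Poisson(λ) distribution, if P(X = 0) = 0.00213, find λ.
λ = 6.1516

For a Poisson(λ) distribution, the PMF at 0 is:
P(X = 0) = λ^0 e^(-λ) / 0! = e^(-λ)

Given P(X = 0) = 0.00213:
e^(-λ) = 0.00213
-λ = ln(0.00213)
λ = -ln(0.00213) = 6.1516

Verification: e^(-6.1516) = 0.00213 ✓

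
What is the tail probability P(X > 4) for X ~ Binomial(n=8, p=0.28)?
0.043783

We have X ~ Binomial(n=8, p=0.28).

P(X > 4) = 1 - P(X ≤ 4)
                = 1 - F(4)
                = 1 - 0.956217
                = 0.043783

So there's approximately a 4.4% chance that X exceeds 4.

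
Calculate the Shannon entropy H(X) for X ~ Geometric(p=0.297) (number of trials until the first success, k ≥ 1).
2.0482 nats

We have X ~ Geometric(p=0.297) (number of trials until the first success, k ≥ 1).

The Shannon entropy measures the uncertainty or information content of the distribution.

For a Geometric distribution with p=0.297 (number of trials until the first success, k ≥ 1):
H(X) = 2.0482 nats

(In bits, this would be 2.9549 bits.)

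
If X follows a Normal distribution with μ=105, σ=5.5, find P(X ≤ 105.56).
0.540550

We have X ~ Normal(μ=105, σ=5.5).

The CDF gives us P(X ≤ k).

Using the CDF:
P(X ≤ 105.56) = 0.540550

This means there's approximately a 54.1% chance that X is at most 105.56.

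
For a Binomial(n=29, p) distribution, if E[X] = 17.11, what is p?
p = 0.59

For a Binomial(n, p) distribution:
E[X] = n × p

Given n = 29 and E[X] = 17.11:
17.11 = 29 × p
p = 17.11 / 29 = 0.59

Verification: Binomial(29, 0.59) has E[X] = 17.11 ✓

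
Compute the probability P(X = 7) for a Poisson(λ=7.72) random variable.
0.143925

We have X ~ Poisson(λ=7.72).

For a Poisson distribution, the PMF gives us the probability of each outcome.

Using the PMF formula:
P(X = 7) = 0.143925

Rounded to 4 decimal places: 0.1439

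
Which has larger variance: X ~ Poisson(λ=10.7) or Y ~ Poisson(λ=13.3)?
Y has larger variance (13.3000 > 10.7000)

Compute the variance for each distribution:

X ~ Poisson(λ=10.7):
Var(X) = 10.7000

Y ~ Poisson(λ=13.3):
Var(Y) = 13.3000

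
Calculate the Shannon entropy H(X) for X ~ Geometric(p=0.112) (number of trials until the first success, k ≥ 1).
3.1310 nats

We have X ~ Geometric(p=0.112) (number of trials until the first success, k ≥ 1).

The Shannon entropy measures the uncertainty or information content of the distribution.

For a Geometric distribution with p=0.112 (number of trials until the first success, k ≥ 1):
H(X) = 3.1310 nats

(In bits, this would be 4.5171 bits.)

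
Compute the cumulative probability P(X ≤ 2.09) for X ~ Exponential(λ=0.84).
0.827196

We have X ~ Exponential(λ=0.84).

The CDF gives us P(X ≤ k).

Using the CDF:
P(X ≤ 2.09) = 0.827196

This means there's approximately a 82.7% chance that X is at most 2.09.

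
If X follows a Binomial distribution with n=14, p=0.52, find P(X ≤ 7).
0.545104

We have X ~ Binomial(n=14, p=0.52).

The CDF gives us P(X ≤ k).

Using the CDF:
P(X ≤ 7) = 0.545104

This means there's approximately a 54.5% chance that X is at most 7.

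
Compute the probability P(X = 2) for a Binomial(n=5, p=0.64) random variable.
0.191103

We have X ~ Binomial(n=5, p=0.64).

For a Binomial distribution, the PMF gives us the probability of each outcome.

Using the PMF formula:
P(X = 2) = 0.191103

Rounded to 4 decimal places: 0.1911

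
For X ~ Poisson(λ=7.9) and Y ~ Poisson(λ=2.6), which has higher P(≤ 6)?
Y has higher probability (P(Y ≤ 6) = 0.9828 > P(X ≤ 6) = 0.3257)

Compute P(≤ 6) for each distribution:

X ~ Poisson(λ=7.9):
P(X ≤ 6) = 0.3257

Y ~ Poisson(λ=2.6):
P(Y ≤ 6) = 0.9828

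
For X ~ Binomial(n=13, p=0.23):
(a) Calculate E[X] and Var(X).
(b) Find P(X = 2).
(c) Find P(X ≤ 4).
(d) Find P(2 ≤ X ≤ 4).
(a) E[X] = 2.9900, Var(X) = 2.3023
(b) P(X = 2) = 0.232781
(c) P(X ≤ 4) = 0.841452
(d) P(2 ≤ X ≤ 4) = 0.678118

We have X ~ Binomial(n=13, p=0.23).

(a) Moments:
E[X] = 2.9900
Var(X) = 2.3023
σ = √Var(X) = 1.5173

(b) Point probability using PMF:
P(X = 2) = 0.232781

(c) Cumulative probability using CDF:
P(X ≤ 4) = F(4) = 0.841452

(d) Range probability:
P(2 ≤ X ≤ 4) = P(X ≤ 4) - P(X ≤ 1)
                   = F(4) - F(1)
                   = 0.841452 - 0.163334
                   = 0.678118

This means approximately 67.8% of outcomes fall in the interval [2, 4].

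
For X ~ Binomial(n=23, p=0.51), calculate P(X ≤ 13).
0.769208

We have X ~ Binomial(n=23, p=0.51).

The CDF gives us P(X ≤ k).

Using the CDF:
P(X ≤ 13) = 0.769208

This means there's approximately a 76.9% chance that X is at most 13.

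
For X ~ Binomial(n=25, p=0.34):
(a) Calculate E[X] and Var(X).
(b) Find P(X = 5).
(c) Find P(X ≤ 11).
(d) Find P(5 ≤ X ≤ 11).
(a) E[X] = 8.5000, Var(X) = 5.6100
(b) P(X = 5) = 0.059376
(c) P(X ≤ 11) = 0.895593
(d) P(5 ≤ X ≤ 11) = 0.855584

We have X ~ Binomial(n=25, p=0.34).

(a) Moments:
E[X] = 8.5000
Var(X) = 5.6100
σ = √Var(X) = 2.3685

(b) Point probability using PMF:
P(X = 5) = 0.059376

(c) Cumulative probability using CDF:
P(X ≤ 11) = F(11) = 0.895593

(d) Range probability:
P(5 ≤ X ≤ 11) = P(X ≤ 11) - P(X ≤ 4)
                   = F(11) - F(4)
                   = 0.895593 - 0.040008
                   = 0.855584

This means approximately 85.6% of outcomes fall in the interval [5, 11].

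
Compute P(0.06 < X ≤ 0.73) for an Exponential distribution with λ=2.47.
0.697471

We have X ~ Exponential(λ=2.47).

To find P(0.06 < X ≤ 0.73), we use:
P(0.06 < X ≤ 0.73) = P(X ≤ 0.73) - P(X ≤ 0.06)
                 = F(0.73) - F(0.06)
                 = 0.835213 - 0.137741
                 = 0.697471

So there's approximately a 69.7% chance that X falls in this range.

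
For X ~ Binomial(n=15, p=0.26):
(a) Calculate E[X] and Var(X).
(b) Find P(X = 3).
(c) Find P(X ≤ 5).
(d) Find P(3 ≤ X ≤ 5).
(a) E[X] = 3.9000, Var(X) = 2.8860
(b) P(X = 3) = 0.215631
(c) P(X ≤ 5) = 0.828745
(d) P(3 ≤ X ≤ 5) = 0.618605

We have X ~ Binomial(n=15, p=0.26).

(a) Moments:
E[X] = 3.9000
Var(X) = 2.8860
σ = √Var(X) = 1.6988

(b) Point probability using PMF:
P(X = 3) = 0.215631

(c) Cumulative probability using CDF:
P(X ≤ 5) = F(5) = 0.828745

(d) Range probability:
P(3 ≤ X ≤ 5) = P(X ≤ 5) - P(X ≤ 2)
                   = F(5) - F(2)
                   = 0.828745 - 0.210139
                   = 0.618605

This means approximately 61.9% of outcomes fall in the interval [3, 5].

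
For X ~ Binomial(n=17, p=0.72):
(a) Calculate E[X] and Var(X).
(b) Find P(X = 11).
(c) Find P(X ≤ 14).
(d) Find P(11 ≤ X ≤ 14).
(a) E[X] = 12.2400, Var(X) = 3.4272
(b) P(X = 11) = 0.160763
(c) P(X ≤ 14) = 0.894177
(d) P(11 ≤ X ≤ 14) = 0.722071

We have X ~ Binomial(n=17, p=0.72).

(a) Moments:
E[X] = 12.2400
Var(X) = 3.4272
σ = √Var(X) = 1.8513

(b) Point probability using PMF:
P(X = 11) = 0.160763

(c) Cumulative probability using CDF:
P(X ≤ 14) = F(14) = 0.894177

(d) Range probability:
P(11 ≤ X ≤ 14) = P(X ≤ 14) - P(X ≤ 10)
                   = F(14) - F(10)
                   = 0.894177 - 0.172107
                   = 0.722071

This means approximately 72.2% of outcomes fall in the interval [11, 14].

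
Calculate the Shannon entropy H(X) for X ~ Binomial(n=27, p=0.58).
2.3603 nats

We have X ~ Binomial(n=27, p=0.58).

The Shannon entropy measures the uncertainty or information content of the distribution.

For a Binomial distribution with n=27, p=0.58:
H(X) = 2.3603 nats

(In bits, this would be 3.4051 bits.)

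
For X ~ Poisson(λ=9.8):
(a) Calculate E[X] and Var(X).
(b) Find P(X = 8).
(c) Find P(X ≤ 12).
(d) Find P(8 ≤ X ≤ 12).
(a) E[X] = 9.8000, Var(X) = 9.8000
(b) P(X = 8) = 0.117004
(c) P(X ≤ 12) = 0.810124
(d) P(8 ≤ X ≤ 12) = 0.571345

We have X ~ Poisson(λ=9.8).

(a) Moments:
E[X] = 9.8000
Var(X) = 9.8000
σ = √Var(X) = 3.1305

(b) Point probability using PMF:
P(X = 8) = 0.117004

(c) Cumulative probability using CDF:
P(X ≤ 12) = F(12) = 0.810124

(d) Range probability:
P(8 ≤ X ≤ 12) = P(X ≤ 12) - P(X ≤ 7)
                   = F(12) - F(7)
                   = 0.810124 - 0.238779
                   = 0.571345

This means approximately 57.1% of outcomes fall in the interval [8, 12].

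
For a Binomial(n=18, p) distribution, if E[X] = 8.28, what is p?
p = 0.46

For a Binomial(n, p) distribution:
E[X] = n × p

Given n = 18 and E[X] = 8.28:
8.28 = 18 × p
p = 8.28 / 18 = 0.46

Verification: Binomial(18, 0.46) has E[X] = 8.28 ✓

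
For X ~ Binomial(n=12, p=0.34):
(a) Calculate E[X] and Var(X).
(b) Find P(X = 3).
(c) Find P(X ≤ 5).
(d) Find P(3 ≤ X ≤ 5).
(a) E[X] = 4.0800, Var(X) = 2.6928
(b) P(X = 3) = 0.205473
(c) P(X ≤ 5) = 0.808660
(d) P(3 ≤ X ≤ 5) = 0.639938

We have X ~ Binomial(n=12, p=0.34).

(a) Moments:
E[X] = 4.0800
Var(X) = 2.6928
σ = √Var(X) = 1.6410

(b) Point probability using PMF:
P(X = 3) = 0.205473

(c) Cumulative probability using CDF:
P(X ≤ 5) = F(5) = 0.808660

(d) Range probability:
P(3 ≤ X ≤ 5) = P(X ≤ 5) - P(X ≤ 2)
                   = F(5) - F(2)
                   = 0.808660 - 0.168722
                   = 0.639938

This means approximately 64.0% of outcomes fall in the interval [3, 5].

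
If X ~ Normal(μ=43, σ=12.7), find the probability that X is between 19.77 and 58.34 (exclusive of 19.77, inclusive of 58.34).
0.852762

We have X ~ Normal(μ=43, σ=12.7).

To find P(19.77 < X ≤ 58.34), we use:
P(19.77 < X ≤ 58.34) = P(X ≤ 58.34) - P(X ≤ 19.77)
                 = F(58.34) - F(19.77)
                 = 0.886452 - 0.033690
                 = 0.852762

So there's approximately a 85.3% chance that X falls in this range.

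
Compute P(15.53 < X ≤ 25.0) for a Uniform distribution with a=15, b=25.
0.947000

We have X ~ Uniform(a=15, b=25).

To find P(15.53 < X ≤ 25.0), we use:
P(15.53 < X ≤ 25.0) = P(X ≤ 25.0) - P(X ≤ 15.53)
                 = F(25.0) - F(15.53)
                 = 1.000000 - 0.053000
                 = 0.947000

So there's approximately a 94.7% chance that X falls in this range.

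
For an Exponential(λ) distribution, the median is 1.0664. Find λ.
λ = 0.6500

For X ~ Exponential(λ), the CDF is F(x) = 1 - e^(-λx).
The median m satisfies F(m) = 0.5:
1 - e^(-λm) = 0.5
e^(-λm) = 0.5
λm = ln(2)
m = ln(2) / λ

Given m = 1.0664:
λ = ln(2) / 1.0664 = 0.693147 / 1.0664 = 0.6500

Verification: ln(2) / 0.6500 = 1.0664 ✓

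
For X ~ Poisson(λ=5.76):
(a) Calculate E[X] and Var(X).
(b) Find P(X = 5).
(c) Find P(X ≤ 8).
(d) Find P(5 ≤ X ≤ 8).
(a) E[X] = 5.7600, Var(X) = 5.7600
(b) P(X = 5) = 0.166493
(c) P(X ≤ 8) = 0.871003
(d) P(5 ≤ X ≤ 8) = 0.552539

We have X ~ Poisson(λ=5.76).

(a) Moments:
E[X] = 5.7600
Var(X) = 5.7600
σ = √Var(X) = 2.4000

(b) Point probability using PMF:
P(X = 5) = 0.166493

(c) Cumulative probability using CDF:
P(X ≤ 8) = F(8) = 0.871003

(d) Range probability:
P(5 ≤ X ≤ 8) = P(X ≤ 8) - P(X ≤ 4)
                   = F(8) - F(4)
                   = 0.871003 - 0.318464
                   = 0.552539

This means approximately 55.3% of outcomes fall in the interval [5, 8].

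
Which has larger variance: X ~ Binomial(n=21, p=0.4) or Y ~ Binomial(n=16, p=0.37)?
X has larger variance (5.0400 > 3.7296)

Compute the variance for each distribution:

X ~ Binomial(n=21, p=0.4):
Var(X) = 5.0400

Y ~ Binomial(n=16, p=0.37):
Var(Y) = 3.7296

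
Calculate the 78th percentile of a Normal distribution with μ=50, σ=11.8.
59.1119

We have X ~ Normal(μ=50, σ=11.8).

We want to find x such that P(X ≤ x) = 0.78.

This is the 78th percentile, which means 78% of values fall below this point.

Using the inverse CDF (quantile function):
x = F⁻¹(0.78) = 59.1119

Verification: P(X ≤ 59.1119) = 0.78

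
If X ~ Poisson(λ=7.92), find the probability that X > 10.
0.176253

We have X ~ Poisson(λ=7.92).

P(X > 10) = 1 - P(X ≤ 10)
                = 1 - F(10)
                = 1 - 0.823747
                = 0.176253

So there's approximately a 17.6% chance that X exceeds 10.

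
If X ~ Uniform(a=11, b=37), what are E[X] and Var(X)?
E[X] = 24.0000, Var(X) = 56.3333

We have X ~ Uniform(a=11, b=37).

For a Uniform distribution with a=11, b=37:

Expected value:
E[X] = 24.0000

Variance:
Var(X) = 56.3333

Standard deviation:
σ = √Var(X) = 7.5056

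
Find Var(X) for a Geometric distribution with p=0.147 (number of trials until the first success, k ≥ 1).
39.4743

We have X ~ Geometric(p=0.147) (number of trials until the first success, k ≥ 1).

For a Geometric distribution with p=0.147 (number of trials until the first success, k ≥ 1):
Var(X) = 39.4743

The variance measures the spread of the distribution around the mean.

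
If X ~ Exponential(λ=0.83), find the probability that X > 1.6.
0.265007

We have X ~ Exponential(λ=0.83).

P(X > 1.6) = 1 - P(X ≤ 1.6)
                = 1 - F(1.6)
                = 1 - 0.734993
                = 0.265007

So there's approximately a 26.5% chance that X exceeds 1.6.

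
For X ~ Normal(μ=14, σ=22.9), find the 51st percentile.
14.5741

We have X ~ Normal(μ=14, σ=22.9).

We want to find x such that P(X ≤ x) = 0.51.

This is the 51st percentile, which means 51% of values fall below this point.

Using the inverse CDF (quantile function):
x = F⁻¹(0.51) = 14.5741

Verification: P(X ≤ 14.5741) = 0.51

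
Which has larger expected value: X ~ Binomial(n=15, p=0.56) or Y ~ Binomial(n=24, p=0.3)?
X has larger mean (8.4000 > 7.2000)

Compute the expected value for each distribution:

X ~ Binomial(n=15, p=0.56):
E[X] = 8.4000

Y ~ Binomial(n=24, p=0.3):
E[Y] = 7.2000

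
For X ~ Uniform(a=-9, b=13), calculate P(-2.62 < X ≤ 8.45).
0.503182

We have X ~ Uniform(a=-9, b=13).

To find P(-2.62 < X ≤ 8.45), we use:
P(-2.62 < X ≤ 8.45) = P(X ≤ 8.45) - P(X ≤ -2.62)
                 = F(8.45) - F(-2.62)
                 = 0.793182 - 0.290000
                 = 0.503182

So there's approximately a 50.3% chance that X falls in this range.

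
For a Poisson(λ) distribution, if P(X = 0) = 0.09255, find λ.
λ = 2.3800

For a Poisson(λ) distribution, the PMF at 0 is:
P(X = 0) = λ^0 e^(-λ) / 0! = e^(-λ)

Given P(X = 0) = 0.09255:
e^(-λ) = 0.09255
-λ = ln(0.09255)
λ = -ln(0.09255) = 2.3800

Verification: e^(-2.3800) = 0.09255 ✓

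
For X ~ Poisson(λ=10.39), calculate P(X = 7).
0.079718

We have X ~ Poisson(λ=10.39).

For a Poisson distribution, the PMF gives us the probability of each outcome.

Using the PMF formula:
P(X = 7) = 0.079718

Rounded to 4 decimal places: 0.0797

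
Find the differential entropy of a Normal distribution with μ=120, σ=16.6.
4.2283 nats

We have X ~ Normal(μ=120, σ=16.6).

The differential entropy measures the uncertainty or information content of the distribution.

For a Normal distribution with μ=120, σ=16.6:
h(X) = 4.2283 nats

(In bits, this would be 6.1002 bits.)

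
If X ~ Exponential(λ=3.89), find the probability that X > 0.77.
0.050022

We have X ~ Exponential(λ=3.89).

P(X > 0.77) = 1 - P(X ≤ 0.77)
                = 1 - F(0.77)
                = 1 - 0.949978
                = 0.050022

So there's approximately a 5.0% chance that X exceeds 0.77.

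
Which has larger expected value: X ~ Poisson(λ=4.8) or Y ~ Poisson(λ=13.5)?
Y has larger mean (13.5000 > 4.8000)

Compute the expected value for each distribution:

X ~ Poisson(λ=4.8):
E[X] = 4.8000

Y ~ Poisson(λ=13.5):
E[Y] = 13.5000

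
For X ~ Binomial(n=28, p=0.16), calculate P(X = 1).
0.040441

We have X ~ Binomial(n=28, p=0.16).

For a Binomial distribution, the PMF gives us the probability of each outcome.

Using the PMF formula:
P(X = 1) = 0.040441

Rounded to 4 decimal places: 0.0404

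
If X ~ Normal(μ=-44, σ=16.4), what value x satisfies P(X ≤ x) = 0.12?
-63.2698

We have X ~ Normal(μ=-44, σ=16.4).

We want to find x such that P(X ≤ x) = 0.12.

This is the 12th percentile, which means 12% of values fall below this point.

Using the inverse CDF (quantile function):
x = F⁻¹(0.12) = -63.2698

Verification: P(X ≤ -63.2698) = 0.12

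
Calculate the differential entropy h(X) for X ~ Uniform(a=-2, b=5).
1.9459 nats

We have X ~ Uniform(a=-2, b=5).

The differential entropy measures the uncertainty or information content of the distribution.

For a Uniform distribution with a=-2, b=5:
h(X) = 1.9459 nats

(In bits, this would be 2.8074 bits.)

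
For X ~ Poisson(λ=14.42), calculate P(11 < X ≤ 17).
0.569743

We have X ~ Poisson(λ=14.42).

To find P(11 < X ≤ 17), we use:
P(11 < X ≤ 17) = P(X ≤ 17) - P(X ≤ 11)
                 = F(17) - F(11)
                 = 0.795954 - 0.226211
                 = 0.569743

So there's approximately a 57.0% chance that X falls in this range.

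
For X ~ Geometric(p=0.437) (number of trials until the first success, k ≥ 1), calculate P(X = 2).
0.246031

We have X ~ Geometric(p=0.437) (number of trials until the first success, k ≥ 1).

For a Geometric distribution, the PMF gives us the probability of each outcome.

Using the PMF formula:
P(X = 2) = 0.246031

Rounded to 4 decimal places: 0.2460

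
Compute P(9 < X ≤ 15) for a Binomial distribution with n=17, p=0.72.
0.897555

We have X ~ Binomial(n=17, p=0.72).

To find P(9 < X ≤ 15), we use:
P(9 < X ≤ 15) = P(X ≤ 15) - P(X ≤ 9)
                 = F(15) - F(9)
                 = 0.971417 - 0.073862
                 = 0.897555

So there's approximately a 89.8% chance that X falls in this range.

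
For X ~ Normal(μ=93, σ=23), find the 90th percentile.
122.4757

We have X ~ Normal(μ=93, σ=23).

We want to find x such that P(X ≤ x) = 0.9.

This is the 90th percentile, which means 90% of values fall below this point.

Using the inverse CDF (quantile function):
x = F⁻¹(0.9) = 122.4757

Verification: P(X ≤ 122.4757) = 0.9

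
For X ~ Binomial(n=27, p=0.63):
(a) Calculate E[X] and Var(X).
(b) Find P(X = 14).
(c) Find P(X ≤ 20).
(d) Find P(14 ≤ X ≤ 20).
(a) E[X] = 17.0100, Var(X) = 6.2937
(b) P(X = 14) = 0.075803
(c) P(X ≤ 20) = 0.921260
(d) P(14 ≤ X ≤ 20) = 0.838625

We have X ~ Binomial(n=27, p=0.63).

(a) Moments:
E[X] = 17.0100
Var(X) = 6.2937
σ = √Var(X) = 2.5087

(b) Point probability using PMF:
P(X = 14) = 0.075803

(c) Cumulative probability using CDF:
P(X ≤ 20) = F(20) = 0.921260

(d) Range probability:
P(14 ≤ X ≤ 20) = P(X ≤ 20) - P(X ≤ 13)
                   = F(20) - F(13)
                   = 0.921260 - 0.082635
                   = 0.838625

This means approximately 83.9% of outcomes fall in the interval [14, 20].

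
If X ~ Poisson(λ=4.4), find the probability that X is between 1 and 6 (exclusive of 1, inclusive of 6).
0.777348

We have X ~ Poisson(λ=4.4).

To find P(1 < X ≤ 6), we use:
P(1 < X ≤ 6) = P(X ≤ 6) - P(X ≤ 1)
                 = F(6) - F(1)
                 = 0.843645 - 0.066298
                 = 0.777348

So there's approximately a 77.7% chance that X falls in this range.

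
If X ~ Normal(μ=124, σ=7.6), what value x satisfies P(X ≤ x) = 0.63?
126.5221

We have X ~ Normal(μ=124, σ=7.6).

We want to find x such that P(X ≤ x) = 0.63.

This is the 63rd percentile, which means 63% of values fall below this point.

Using the inverse CDF (quantile function):
x = F⁻¹(0.63) = 126.5221

Verification: P(X ≤ 126.5221) = 0.63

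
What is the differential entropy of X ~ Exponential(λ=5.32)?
-0.6715 nats

We have X ~ Exponential(λ=5.32).

The differential entropy measures the uncertainty or information content of the distribution.

For an Exponential distribution with λ=5.32:
h(X) = -0.6715 nats

(In bits, this would be -0.9687 bits.)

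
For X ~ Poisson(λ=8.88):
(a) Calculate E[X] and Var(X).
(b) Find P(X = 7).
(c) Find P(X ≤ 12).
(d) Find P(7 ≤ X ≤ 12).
(a) E[X] = 8.8800, Var(X) = 8.8800
(b) P(X = 7) = 0.120206
(c) P(X ≤ 12) = 0.884330
(d) P(7 ≤ X ≤ 12) = 0.666399

We have X ~ Poisson(λ=8.88).

(a) Moments:
E[X] = 8.8800
Var(X) = 8.8800
σ = √Var(X) = 2.9799

(b) Point probability using PMF:
P(X = 7) = 0.120206

(c) Cumulative probability using CDF:
P(X ≤ 12) = F(12) = 0.884330

(d) Range probability:
P(7 ≤ X ≤ 12) = P(X ≤ 12) - P(X ≤ 6)
                   = F(12) - F(6)
                   = 0.884330 - 0.217931
                   = 0.666399

This means approximately 66.6% of outcomes fall in the interval [7, 12].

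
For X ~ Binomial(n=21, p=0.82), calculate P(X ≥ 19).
0.243660

We have X ~ Binomial(n=21, p=0.82).

For discrete distributions, P(X ≥ 19) = 1 - P(X ≤ 18).

P(X ≤ 18) = 0.756340
P(X ≥ 19) = 1 - 0.756340 = 0.243660

So there's approximately a 24.4% chance that X is at least 19.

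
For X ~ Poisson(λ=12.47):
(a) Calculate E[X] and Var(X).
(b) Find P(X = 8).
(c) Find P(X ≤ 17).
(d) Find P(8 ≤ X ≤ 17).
(a) E[X] = 12.4700, Var(X) = 12.4700
(b) P(X = 8) = 0.055688
(c) P(X ≤ 17) = 0.917225
(d) P(8 ≤ X ≤ 17) = 0.846335

We have X ~ Poisson(λ=12.47).

(a) Moments:
E[X] = 12.4700
Var(X) = 12.4700
σ = √Var(X) = 3.5313

(b) Point probability using PMF:
P(X = 8) = 0.055688

(c) Cumulative probability using CDF:
P(X ≤ 17) = F(17) = 0.917225

(d) Range probability:
P(8 ≤ X ≤ 17) = P(X ≤ 17) - P(X ≤ 7)
                   = F(17) - F(7)
                   = 0.917225 - 0.070890
                   = 0.846335

This means approximately 84.6% of outcomes fall in the interval [8, 17].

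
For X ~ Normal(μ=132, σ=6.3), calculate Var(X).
39.6900

We have X ~ Normal(μ=132, σ=6.3).

For a Normal distribution with μ=132, σ=6.3:
Var(X) = 39.6900

The variance measures the spread of the distribution around the mean.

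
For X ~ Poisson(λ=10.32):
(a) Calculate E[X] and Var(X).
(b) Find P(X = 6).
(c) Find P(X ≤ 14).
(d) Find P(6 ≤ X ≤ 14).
(a) E[X] = 10.3200, Var(X) = 10.3200
(b) P(X = 6) = 0.055313
(c) P(X ≤ 14) = 0.898806
(d) P(6 ≤ X ≤ 14) = 0.842899

We have X ~ Poisson(λ=10.32).

(a) Moments:
E[X] = 10.3200
Var(X) = 10.3200
σ = √Var(X) = 3.2125

(b) Point probability using PMF:
P(X = 6) = 0.055313

(c) Cumulative probability using CDF:
P(X ≤ 14) = F(14) = 0.898806

(d) Range probability:
P(6 ≤ X ≤ 14) = P(X ≤ 14) - P(X ≤ 5)
                   = F(14) - F(5)
                   = 0.898806 - 0.055907
                   = 0.842899

This means approximately 84.3% of outcomes fall in the interval [6, 14].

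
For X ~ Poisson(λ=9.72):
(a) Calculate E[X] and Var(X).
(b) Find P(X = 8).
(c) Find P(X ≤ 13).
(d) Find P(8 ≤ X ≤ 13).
(a) E[X] = 9.7200, Var(X) = 9.7200
(b) P(X = 8) = 0.118705
(c) P(X ≤ 13) = 0.884012
(d) P(8 ≤ X ≤ 13) = 0.637504

We have X ~ Poisson(λ=9.72).

(a) Moments:
E[X] = 9.7200
Var(X) = 9.7200
σ = √Var(X) = 3.1177

(b) Point probability using PMF:
P(X = 8) = 0.118705

(c) Cumulative probability using CDF:
P(X ≤ 13) = F(13) = 0.884012

(d) Range probability:
P(8 ≤ X ≤ 13) = P(X ≤ 13) - P(X ≤ 7)
                   = F(13) - F(7)
                   = 0.884012 - 0.246508
                   = 0.637504

This means approximately 63.8% of outcomes fall in the interval [8, 13].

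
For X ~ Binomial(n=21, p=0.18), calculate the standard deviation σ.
1.7606

We have X ~ Binomial(n=21, p=0.18).

For a Binomial distribution with n=21, p=0.18:
σ = √Var(X) = 1.7606

The standard deviation is the square root of the variance.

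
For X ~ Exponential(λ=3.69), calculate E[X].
0.2710

We have X ~ Exponential(λ=3.69).

For an Exponential distribution with λ=3.69:
E[X] = 0.2710

This is the expected (average) value of X.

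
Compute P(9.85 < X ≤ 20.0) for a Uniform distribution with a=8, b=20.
0.845833

We have X ~ Uniform(a=8, b=20).

To find P(9.85 < X ≤ 20.0), we use:
P(9.85 < X ≤ 20.0) = P(X ≤ 20.0) - P(X ≤ 9.85)
                 = F(20.0) - F(9.85)
                 = 1.000000 - 0.154167
                 = 0.845833

So there's approximately a 84.6% chance that X falls in this range.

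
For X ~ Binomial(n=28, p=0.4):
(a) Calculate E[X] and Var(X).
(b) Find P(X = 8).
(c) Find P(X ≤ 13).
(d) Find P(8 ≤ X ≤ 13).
(a) E[X] = 11.2000, Var(X) = 6.7200
(b) P(X = 8) = 0.074473
(c) P(X ≤ 13) = 0.813154
(d) P(8 ≤ X ≤ 13) = 0.739144

We have X ~ Binomial(n=28, p=0.4).

(a) Moments:
E[X] = 11.2000
Var(X) = 6.7200
σ = √Var(X) = 2.5923

(b) Point probability using PMF:
P(X = 8) = 0.074473

(c) Cumulative probability using CDF:
P(X ≤ 13) = F(13) = 0.813154

(d) Range probability:
P(8 ≤ X ≤ 13) = P(X ≤ 13) - P(X ≤ 7)
                   = F(13) - F(7)
                   = 0.813154 - 0.074010
                   = 0.739144

This means approximately 73.9% of outcomes fall in the interval [8, 13].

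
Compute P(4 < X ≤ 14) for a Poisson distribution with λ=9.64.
0.897103

We have X ~ Poisson(λ=9.64).

To find P(4 < X ≤ 14), we use:
P(4 < X ≤ 14) = P(X ≤ 14) - P(X ≤ 4)
                 = F(14) - F(4)
                 = 0.933950 - 0.036847
                 = 0.897103

So there's approximately a 89.7% chance that X falls in this range.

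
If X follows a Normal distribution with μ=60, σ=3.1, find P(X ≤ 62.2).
0.761048

We have X ~ Normal(μ=60, σ=3.1).

The CDF gives us P(X ≤ k).

Using the CDF:
P(X ≤ 62.2) = 0.761048

This means there's approximately a 76.1% chance that X is at most 62.2.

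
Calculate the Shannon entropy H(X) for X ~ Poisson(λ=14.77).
2.7594 nats

We have X ~ Poisson(λ=14.77).

The Shannon entropy measures the uncertainty or information content of the distribution.

For a Poisson distribution with λ=14.77:
H(X) = 2.7594 nats

(In bits, this would be 3.9810 bits.)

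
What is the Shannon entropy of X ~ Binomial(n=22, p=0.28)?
2.1593 nats

We have X ~ Binomial(n=22, p=0.28).

The Shannon entropy measures the uncertainty or information content of the distribution.

For a Binomial distribution with n=22, p=0.28:
H(X) = 2.1593 nats

(In bits, this would be 3.1153 bits.)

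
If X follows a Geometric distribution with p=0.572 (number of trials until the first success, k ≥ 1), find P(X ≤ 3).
0.921597

We have X ~ Geometric(p=0.572) (number of trials until the first success, k ≥ 1).

The CDF gives us P(X ≤ k).

Using the CDF:
P(X ≤ 3) = 0.921597

This means there's approximately a 92.2% chance that X is at most 3.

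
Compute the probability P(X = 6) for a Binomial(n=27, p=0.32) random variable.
0.096581

We have X ~ Binomial(n=27, p=0.32).

For a Binomial distribution, the PMF gives us the probability of each outcome.

Using the PMF formula:
P(X = 6) = 0.096581

Rounded to 4 decimal places: 0.0966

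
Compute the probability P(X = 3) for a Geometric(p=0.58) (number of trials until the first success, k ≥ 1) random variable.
0.102312

We have X ~ Geometric(p=0.58) (number of trials until the first success, k ≥ 1).

For a Geometric distribution, the PMF gives us the probability of each outcome.

Using the PMF formula:
P(X = 3) = 0.102312

Rounded to 4 decimal places: 0.1023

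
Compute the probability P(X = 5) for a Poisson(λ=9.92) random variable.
0.039371

We have X ~ Poisson(λ=9.92).

For a Poisson distribution, the PMF gives us the probability of each outcome.

Using the PMF formula:
P(X = 5) = 0.039371

Rounded to 4 decimal places: 0.0394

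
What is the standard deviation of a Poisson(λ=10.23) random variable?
3.1984

We have X ~ Poisson(λ=10.23).

For a Poisson distribution with λ=10.23:
σ = √Var(X) = 3.1984

The standard deviation is the square root of the variance.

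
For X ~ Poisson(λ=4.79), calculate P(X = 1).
0.039817

We have X ~ Poisson(λ=4.79).

For a Poisson distribution, the PMF gives us the probability of each outcome.

Using the PMF formula:
P(X = 1) = 0.039817

Rounded to 4 decimal places: 0.0398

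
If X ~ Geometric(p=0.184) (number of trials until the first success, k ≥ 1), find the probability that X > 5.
0.361785

We have X ~ Geometric(p=0.184) (number of trials until the first success, k ≥ 1).

P(X > 5) = 1 - P(X ≤ 5)
                = 1 - F(5)
                = 1 - 0.638215
                = 0.361785

So there's approximately a 36.2% chance that X exceeds 5.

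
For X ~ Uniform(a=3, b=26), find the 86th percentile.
22.7800

We have X ~ Uniform(a=3, b=26).

We want to find x such that P(X ≤ x) = 0.86.

This is the 86th percentile, which means 86% of values fall below this point.

Using the inverse CDF (quantile function):
x = F⁻¹(0.86) = 22.7800

Verification: P(X ≤ 22.7800) = 0.86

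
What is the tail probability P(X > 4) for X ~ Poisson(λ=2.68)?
0.134130

We have X ~ Poisson(λ=2.68).

P(X > 4) = 1 - P(X ≤ 4)
                = 1 - F(4)
                = 1 - 0.865870
                = 0.134130

So there's approximately a 13.4% chance that X exceeds 4.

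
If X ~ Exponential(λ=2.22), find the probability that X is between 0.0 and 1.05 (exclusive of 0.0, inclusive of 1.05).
0.902802

We have X ~ Exponential(λ=2.22).

To find P(0.0 < X ≤ 1.05), we use:
P(0.0 < X ≤ 1.05) = P(X ≤ 1.05) - P(X ≤ 0.0)
                 = F(1.05) - F(0.0)
                 = 0.902802 - 0.000000
                 = 0.902802

So there's approximately a 90.3% chance that X falls in this range.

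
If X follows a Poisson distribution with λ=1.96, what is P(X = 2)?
0.270561

We have X ~ Poisson(λ=1.96).

For a Poisson distribution, the PMF gives us the probability of each outcome.

Using the PMF formula:
P(X = 2) = 0.270561

Rounded to 4 decimal places: 0.2706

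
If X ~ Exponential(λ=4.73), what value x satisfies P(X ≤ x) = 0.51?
0.1508

We have X ~ Exponential(λ=4.73).

We want to find x such that P(X ≤ x) = 0.51.

This is the 51st percentile, which means 51% of values fall below this point.

Using the inverse CDF (quantile function):
x = F⁻¹(0.51) = 0.1508

Verification: P(X ≤ 0.1508) = 0.51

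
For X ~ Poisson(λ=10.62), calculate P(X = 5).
0.027494

We have X ~ Poisson(λ=10.62).

For a Poisson distribution, the PMF gives us the probability of each outcome.

Using the PMF formula:
P(X = 5) = 0.027494

Rounded to 4 decimal places: 0.0275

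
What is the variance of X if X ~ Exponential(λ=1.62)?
0.3810

We have X ~ Exponential(λ=1.62).

For an Exponential distribution with λ=1.62:
Var(X) = 0.3810

The variance measures the spread of the distribution around the mean.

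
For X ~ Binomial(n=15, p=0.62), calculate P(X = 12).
0.080549

We have X ~ Binomial(n=15, p=0.62).

For a Binomial distribution, the PMF gives us the probability of each outcome.

Using the PMF formula:
P(X = 12) = 0.080549

Rounded to 4 decimal places: 0.0805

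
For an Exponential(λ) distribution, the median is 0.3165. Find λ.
λ = 2.1900

For X ~ Exponential(λ), the CDF is F(x) = 1 - e^(-λx).
The median m satisfies F(m) = 0.5:
1 - e^(-λm) = 0.5
e^(-λm) = 0.5
λm = ln(2)
m = ln(2) / λ

Given m = 0.3165:
λ = ln(2) / 0.3165 = 0.693147 / 0.3165 = 2.1900

Verification: ln(2) / 2.1900 = 0.3165 ✓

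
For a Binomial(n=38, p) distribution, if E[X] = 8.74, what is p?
p = 0.23

For a Binomial(n, p) distribution:
E[X] = n × p

Given n = 38 and E[X] = 8.74:
8.74 = 38 × p
p = 8.74 / 38 = 0.23

Verification: Binomial(38, 0.23) has E[X] = 8.74 ✓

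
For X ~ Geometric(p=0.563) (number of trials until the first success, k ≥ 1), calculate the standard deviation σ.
1.1742

We have X ~ Geometric(p=0.563) (number of trials until the first success, k ≥ 1).

For a Geometric distribution with p=0.563 (number of trials until the first success, k ≥ 1):
σ = √Var(X) = 1.1742

The standard deviation is the square root of the variance.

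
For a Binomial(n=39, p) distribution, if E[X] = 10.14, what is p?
p = 0.26

For a Binomial(n, p) distribution:
E[X] = n × p

Given n = 39 and E[X] = 10.14:
10.14 = 39 × p
p = 10.14 / 39 = 0.26

Verification: Binomial(39, 0.26) has E[X] = 10.14 ✓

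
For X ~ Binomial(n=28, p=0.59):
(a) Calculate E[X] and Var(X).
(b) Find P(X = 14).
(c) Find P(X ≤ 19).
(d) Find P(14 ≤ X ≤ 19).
(a) E[X] = 16.5200, Var(X) = 6.7732
(b) P(X = 14) = 0.094238
(c) P(X ≤ 19) = 0.874909
(d) P(14 ≤ X ≤ 19) = 0.751432

We have X ~ Binomial(n=28, p=0.59).

(a) Moments:
E[X] = 16.5200
Var(X) = 6.7732
σ = √Var(X) = 2.6025

(b) Point probability using PMF:
P(X = 14) = 0.094238

(c) Cumulative probability using CDF:
P(X ≤ 19) = F(19) = 0.874909

(d) Range probability:
P(14 ≤ X ≤ 19) = P(X ≤ 19) - P(X ≤ 13)
                   = F(19) - F(13)
                   = 0.874909 - 0.123477
                   = 0.751432

This means approximately 75.1% of outcomes fall in the interval [14, 19].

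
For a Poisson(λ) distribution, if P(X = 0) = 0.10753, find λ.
λ = 2.2300

For a Poisson(λ) distribution, the PMF at 0 is:
P(X = 0) = λ^0 e^(-λ) / 0! = e^(-λ)

Given P(X = 0) = 0.10753:
e^(-λ) = 0.10753
-λ = ln(0.10753)
λ = -ln(0.10753) = 2.2300

Verification: e^(-2.2300) = 0.10753 ✓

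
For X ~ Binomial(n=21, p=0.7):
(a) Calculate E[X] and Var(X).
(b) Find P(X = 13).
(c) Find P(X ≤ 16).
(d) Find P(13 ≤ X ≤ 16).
(a) E[X] = 14.7000, Var(X) = 4.4100
(b) P(X = 13) = 0.129356
(c) P(X ≤ 16) = 0.801619
(d) P(13 ≤ X ≤ 16) = 0.653968

We have X ~ Binomial(n=21, p=0.7).

(a) Moments:
E[X] = 14.7000
Var(X) = 4.4100
σ = √Var(X) = 2.1000

(b) Point probability using PMF:
P(X = 13) = 0.129356

(c) Cumulative probability using CDF:
P(X ≤ 16) = F(16) = 0.801619

(d) Range probability:
P(13 ≤ X ≤ 16) = P(X ≤ 16) - P(X ≤ 12)
                   = F(16) - F(12)
                   = 0.801619 - 0.147650
                   = 0.653968

This means approximately 65.4% of outcomes fall in the interval [13, 16].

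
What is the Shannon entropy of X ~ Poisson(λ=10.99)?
2.6095 nats

We have X ~ Poisson(λ=10.99).

The Shannon entropy measures the uncertainty or information content of the distribution.

For a Poisson distribution with λ=10.99:
H(X) = 2.6095 nats

(In bits, this would be 3.7646 bits.)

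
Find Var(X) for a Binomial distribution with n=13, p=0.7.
2.7300

We have X ~ Binomial(n=13, p=0.7).

For a Binomial distribution with n=13, p=0.7:
Var(X) = 2.7300

The variance measures the spread of the distribution around the mean.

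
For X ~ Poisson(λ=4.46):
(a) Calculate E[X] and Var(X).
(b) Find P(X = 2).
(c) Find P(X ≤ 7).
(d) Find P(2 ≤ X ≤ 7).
(a) E[X] = 4.4600, Var(X) = 4.4600
(b) P(X = 2) = 0.114997
(c) P(X ≤ 7) = 0.916671
(d) P(2 ≤ X ≤ 7) = 0.853541

We have X ~ Poisson(λ=4.46).

(a) Moments:
E[X] = 4.4600
Var(X) = 4.4600
σ = √Var(X) = 2.1119

(b) Point probability using PMF:
P(X = 2) = 0.114997

(c) Cumulative probability using CDF:
P(X ≤ 7) = F(7) = 0.916671

(d) Range probability:
P(2 ≤ X ≤ 7) = P(X ≤ 7) - P(X ≤ 1)
                   = F(7) - F(1)
                   = 0.916671 - 0.063131
                   = 0.853541

This means approximately 85.4% of outcomes fall in the interval [2, 7].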